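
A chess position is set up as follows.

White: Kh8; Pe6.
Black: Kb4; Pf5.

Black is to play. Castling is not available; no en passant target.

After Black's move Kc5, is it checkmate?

no

After Kc5: white king on h8; in check: no.
White is not in check, so this cannot be checkmate.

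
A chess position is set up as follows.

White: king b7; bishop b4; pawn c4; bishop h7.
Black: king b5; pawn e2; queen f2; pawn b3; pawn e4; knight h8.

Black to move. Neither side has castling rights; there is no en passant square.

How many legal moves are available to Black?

Black to move; king on b5.
In check: yes, from the white pawn on c4.
Legal moves: Kxc4, Kxb4, Ka4.
Count: 3.

3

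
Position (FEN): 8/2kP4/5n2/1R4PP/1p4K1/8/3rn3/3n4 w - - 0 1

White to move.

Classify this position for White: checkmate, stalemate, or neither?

neither

White to move; white king on g4.
In check: yes, from the black knight on f6.
King squares — f3: available; g3: attacked by Ne2; h3: available; f4: attacked by Ne2; h4: available; f5: available; g5: own pawn; h5: own pawn.
Legal moves for White: Kf5, Kh4, Kh3, Kf3, gxf6.
White is in check but has 5 legal moves → neither.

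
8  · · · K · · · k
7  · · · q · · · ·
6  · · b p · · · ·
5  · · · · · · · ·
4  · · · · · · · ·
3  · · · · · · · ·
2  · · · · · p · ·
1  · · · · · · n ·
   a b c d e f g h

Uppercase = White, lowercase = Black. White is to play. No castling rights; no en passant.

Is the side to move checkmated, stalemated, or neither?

checkmate

White to move; white king on d8.
In check: yes, from the black queen on d7.
King squares — c7: attacked by Qd7; d7: attacked by Bc6; e7: attacked by Qd7; c8: attacked by Qd7; e8: attacked by Qd7.
Legal moves for White: none.
In check with no legal moves → checkmate.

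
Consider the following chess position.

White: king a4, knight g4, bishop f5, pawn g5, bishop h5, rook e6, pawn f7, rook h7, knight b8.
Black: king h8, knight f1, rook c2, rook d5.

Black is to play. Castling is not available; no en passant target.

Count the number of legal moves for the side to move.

0

Black to move; king on h8.
In check: yes, from the white rook on h7.
Legal moves: none.
Count: 0.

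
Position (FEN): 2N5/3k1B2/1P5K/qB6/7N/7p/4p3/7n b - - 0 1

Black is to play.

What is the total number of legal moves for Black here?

Black to move; king on d7.
In check: yes, from the white bishop on b5.
Legal moves: Kd8, Kxc8, Qxb5.
Count: 3.

3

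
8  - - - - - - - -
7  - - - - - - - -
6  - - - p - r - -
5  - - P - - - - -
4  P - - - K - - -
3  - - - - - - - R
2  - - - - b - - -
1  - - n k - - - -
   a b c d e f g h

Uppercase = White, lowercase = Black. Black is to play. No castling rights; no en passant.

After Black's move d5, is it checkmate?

no

After d5: white king on e4; in check: yes, from the black pawn on d5.
White has 4 legal replies: Ke5, Kxd5, Kd4, Ke3.
In check but a legal move exists → not checkmate.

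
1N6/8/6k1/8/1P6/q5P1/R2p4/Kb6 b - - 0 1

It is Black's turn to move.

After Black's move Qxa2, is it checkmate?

yes

After Qxa2: white king on a1; in check: yes, from the black queen on a2.
King squares — b1: attacked by Qa2; a2: attacked by Bb1; b2: attacked by Qa2.
White has no legal moves → checkmate.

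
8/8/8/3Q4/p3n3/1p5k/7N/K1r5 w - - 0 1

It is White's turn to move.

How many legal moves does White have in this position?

1

White to move; king on a1.
In check: yes, from the black rook on c1.
Legal moves: Kb2.
Count: 1.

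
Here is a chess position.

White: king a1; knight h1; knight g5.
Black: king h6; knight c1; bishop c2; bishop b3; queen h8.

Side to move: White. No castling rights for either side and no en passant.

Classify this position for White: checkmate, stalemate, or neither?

White to move; white king on a1.
In check: yes, from the black queen on h8.
King squares — b1: attacked by Bc2; a2: attacked by Nc1; b2: attacked by Qh8.
Legal moves for White: none.
In check with no legal moves → checkmate.

checkmate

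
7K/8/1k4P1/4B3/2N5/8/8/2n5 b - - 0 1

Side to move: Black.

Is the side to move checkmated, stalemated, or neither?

neither

Black to move; black king on b6.
In check: yes, from the white knight on c4.
King squares — a5: attacked by Nc4; b5: available; c5: available; a6: available; c6: available; a7: available; b7: available; c7: attacked by Be5.
Legal moves for Black: Kb7, Ka7, Kc6, Ka6, Kc5, Kb5.
Black is in check but has 6 legal moves → neither.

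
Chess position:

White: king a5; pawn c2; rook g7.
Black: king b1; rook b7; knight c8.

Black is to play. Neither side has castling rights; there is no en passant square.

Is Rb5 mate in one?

no

After Rb5: white king on a5; in check: yes, from the black rook on b5.
White has 3 legal replies: Ka6, Kxb5, Ka4.
In check but a legal move exists → not checkmate.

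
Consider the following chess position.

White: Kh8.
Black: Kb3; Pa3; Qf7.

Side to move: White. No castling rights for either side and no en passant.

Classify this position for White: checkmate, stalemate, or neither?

stalemate

White to move; white king on h8.
In check: no.
King squares — g7: attacked by Qf7; h7: attacked by Qf7; g8: attacked by Qf7.
Legal moves for White: none.
Not in check and no legal moves → stalemate.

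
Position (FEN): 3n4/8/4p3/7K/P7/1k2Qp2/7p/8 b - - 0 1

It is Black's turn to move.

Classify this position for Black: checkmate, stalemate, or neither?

Black to move; black king on b3.
In check: yes, from the white queen on e3.
Legal moves for Black: Kc4, Kb4, Kxa4, Kc2, Kb2, Ka2.
Black is in check but has 6 legal moves → neither.

neither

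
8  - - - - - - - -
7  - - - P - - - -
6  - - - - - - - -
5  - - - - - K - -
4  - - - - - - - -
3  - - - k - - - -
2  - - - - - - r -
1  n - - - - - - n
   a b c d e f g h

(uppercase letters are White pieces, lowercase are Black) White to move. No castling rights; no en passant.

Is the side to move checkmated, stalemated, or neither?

neither

White to move; white king on f5.
In check: no.
Legal moves for White: Kf6, Ke6, Ke5, Kf4, d8=Q+, d8=R+, d8=B, d8=N.
White has 8 legal moves and is not in check → neither.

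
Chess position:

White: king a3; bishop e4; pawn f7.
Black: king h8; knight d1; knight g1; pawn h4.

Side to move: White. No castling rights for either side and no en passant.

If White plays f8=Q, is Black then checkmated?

After f8=Q: black king on h8; in check: yes, from the white queen on f8.
King squares — g7: attacked by Qf8; h7: attacked by Be4; g8: attacked by Qf8.
Black has no legal moves → checkmate.

yes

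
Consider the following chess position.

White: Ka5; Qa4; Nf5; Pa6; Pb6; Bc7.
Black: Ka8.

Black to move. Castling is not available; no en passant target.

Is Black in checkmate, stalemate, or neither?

Black to move; black king on a8.
In check: no.
King squares — a7: attacked by Pb6; b7: attacked by Pa6; b8: attacked by Bc7.
Legal moves for Black: none.
Not in check and no legal moves → stalemate.

stalemate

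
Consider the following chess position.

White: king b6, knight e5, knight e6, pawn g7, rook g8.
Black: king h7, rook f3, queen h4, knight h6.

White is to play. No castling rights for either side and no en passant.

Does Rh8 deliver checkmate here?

After Rh8: black king on h7; in check: yes, from the white rook on h8.
King squares — g6: attacked by Ne5; h6: own knight; g7: attacked by Ne6; g8: attacked by Rh8; h8: attacked by Pg7.
Black has no legal moves → checkmate.

yes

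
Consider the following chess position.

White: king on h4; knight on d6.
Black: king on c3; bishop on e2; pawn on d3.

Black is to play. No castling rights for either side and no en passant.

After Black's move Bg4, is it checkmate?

After Bg4: white king on h4; in check: no.
White is not in check, so this cannot be checkmate.

no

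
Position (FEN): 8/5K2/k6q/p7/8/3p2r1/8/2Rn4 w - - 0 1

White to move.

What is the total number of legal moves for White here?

12

White to move; king on f7.
In check: no.
Legal moves: Ke8, Ke7, Rc8, Rc7, Rc6+, Rc5, Rc4, Rc3, Rc2, Rxd1, Rb1, Ra1.
Count: 12.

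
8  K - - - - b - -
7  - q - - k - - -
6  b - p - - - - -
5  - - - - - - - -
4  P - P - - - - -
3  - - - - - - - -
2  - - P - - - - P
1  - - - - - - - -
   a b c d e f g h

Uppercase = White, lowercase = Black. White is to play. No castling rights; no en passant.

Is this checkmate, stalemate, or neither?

White to move; white king on a8.
In check: yes, from the black queen on b7.
King squares — a7: attacked by Qb7; b7: attacked by Ba6; b8: attacked by Qb7.
Legal moves for White: none.
In check with no legal moves → checkmate.

checkmate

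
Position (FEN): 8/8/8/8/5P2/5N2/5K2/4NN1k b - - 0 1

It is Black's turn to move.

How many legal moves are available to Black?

0

Black to move; king on h1.
In check: no.
Legal moves: none.
Count: 0.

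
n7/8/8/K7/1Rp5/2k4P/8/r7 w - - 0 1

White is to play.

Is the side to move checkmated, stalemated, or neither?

neither

White to move; white king on a5.
In check: yes, from the black rook on a1.
Legal moves for White: Kb5, Ra4.
White is in check but has 2 legal moves → neither.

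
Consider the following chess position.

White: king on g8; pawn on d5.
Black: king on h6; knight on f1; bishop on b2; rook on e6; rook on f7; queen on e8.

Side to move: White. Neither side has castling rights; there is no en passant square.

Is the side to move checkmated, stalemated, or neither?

checkmate

White to move; white king on g8.
In check: yes, from the black queen on e8.
King squares — f7: attacked by Qe8; g7: attacked by Bb2; h7: attacked by Kh6; f8: attacked by Rf7; h8: attacked by Bb2.
Legal moves for White: none.
In check with no legal moves → checkmate.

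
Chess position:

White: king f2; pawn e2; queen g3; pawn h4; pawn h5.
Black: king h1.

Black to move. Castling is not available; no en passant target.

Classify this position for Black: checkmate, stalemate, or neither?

stalemate

Black to move; black king on h1.
In check: no.
King squares — g1: attacked by Kf2; g2: attacked by Kf2; h2: attacked by Qg3.
Legal moves for Black: none.
Not in check and no legal moves → stalemate.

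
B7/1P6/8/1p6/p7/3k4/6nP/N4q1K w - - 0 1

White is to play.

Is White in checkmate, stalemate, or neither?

checkmate

White to move; white king on h1.
In check: yes, from the black queen on f1.
King squares — g1: attacked by Qf1; g2: attacked by Qf1; h2: own pawn.
Legal moves for White: none.
In check with no legal moves → checkmate.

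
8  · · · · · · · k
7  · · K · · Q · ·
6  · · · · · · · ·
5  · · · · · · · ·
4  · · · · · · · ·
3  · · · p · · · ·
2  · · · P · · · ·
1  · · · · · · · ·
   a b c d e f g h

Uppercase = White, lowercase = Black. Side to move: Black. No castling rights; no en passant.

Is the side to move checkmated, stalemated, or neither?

stalemate

Black to move; black king on h8.
In check: no.
King squares — g7: attacked by Qf7; h7: attacked by Qf7; g8: attacked by Qf7.
Legal moves for Black: none.
Not in check and no legal moves → stalemate.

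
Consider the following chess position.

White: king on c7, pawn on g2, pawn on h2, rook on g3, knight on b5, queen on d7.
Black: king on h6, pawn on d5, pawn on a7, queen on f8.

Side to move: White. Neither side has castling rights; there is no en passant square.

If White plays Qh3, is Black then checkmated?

After Qh3: black king on h6; in check: yes, from the white queen on h3.
King squares — g5: attacked by Rg3; h5: attacked by Qh3; g6: attacked by Rg3; g7: attacked by Rg3; h7: attacked by Qh3.
Black has no legal moves → checkmate.

yes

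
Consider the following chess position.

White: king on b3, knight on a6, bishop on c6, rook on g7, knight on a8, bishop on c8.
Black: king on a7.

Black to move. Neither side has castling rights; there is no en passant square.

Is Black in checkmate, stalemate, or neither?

Black to move; black king on a7.
In check: yes, from the white rook on g7.
King squares — a6: attacked by Bc8; b6: attacked by Na8; b7: attacked by Bc6; a8: attacked by Bc6; b8: attacked by Na6.
Legal moves for Black: none.
In check with no legal moves → checkmate.

checkmate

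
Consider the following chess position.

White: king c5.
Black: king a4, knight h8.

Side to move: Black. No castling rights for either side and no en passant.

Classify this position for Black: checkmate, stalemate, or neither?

neither

Black to move; black king on a4.
In check: no.
Legal moves for Black: Nf7, Ng6, Ka5, Kb3, Ka3.
Black has 5 legal moves and is not in check → neither.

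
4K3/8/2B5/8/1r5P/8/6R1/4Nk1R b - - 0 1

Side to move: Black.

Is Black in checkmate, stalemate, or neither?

checkmate

Black to move; black king on f1.
In check: yes, from the white rook on h1.
King squares — e1: attacked by Rh1; g1: attacked by Rh1; e2: attacked by Rg2; f2: attacked by Rg2; g2: attacked by Ne1.
Legal moves for Black: none.
In check with no legal moves → checkmate.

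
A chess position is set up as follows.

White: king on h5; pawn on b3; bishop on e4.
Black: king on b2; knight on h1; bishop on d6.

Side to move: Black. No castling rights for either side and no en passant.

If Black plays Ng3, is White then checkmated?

After Ng3: white king on h5; in check: yes, from the black knight on g3.
White has 5 legal replies: Kh6, Kg6, Kg5, Kh4, Kg4.
In check but a legal move exists → not checkmate.

no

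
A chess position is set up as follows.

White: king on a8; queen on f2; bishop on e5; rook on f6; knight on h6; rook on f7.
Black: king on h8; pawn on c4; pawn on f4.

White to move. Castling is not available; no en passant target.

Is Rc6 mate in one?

After Rc6: black king on h8; in check: yes, from the white bishop on e5.
King squares — g7: attacked by Be5; h7: attacked by Rf7; g8: attacked by Nh6.
Black has no legal moves → checkmate.

yes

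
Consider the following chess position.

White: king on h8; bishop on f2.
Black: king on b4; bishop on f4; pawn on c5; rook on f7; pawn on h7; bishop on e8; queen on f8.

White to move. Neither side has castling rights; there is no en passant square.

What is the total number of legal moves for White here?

0

White to move; king on h8.
In check: yes, from the black queen on f8.
Legal moves: none.
Count: 0.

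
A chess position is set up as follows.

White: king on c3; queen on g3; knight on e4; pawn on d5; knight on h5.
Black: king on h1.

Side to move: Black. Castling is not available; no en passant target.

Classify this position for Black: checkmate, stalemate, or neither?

Black to move; black king on h1.
In check: no.
King squares — g1: attacked by Qg3; g2: attacked by Qg3; h2: attacked by Qg3.
Legal moves for Black: none.
Not in check and no legal moves → stalemate.

stalemate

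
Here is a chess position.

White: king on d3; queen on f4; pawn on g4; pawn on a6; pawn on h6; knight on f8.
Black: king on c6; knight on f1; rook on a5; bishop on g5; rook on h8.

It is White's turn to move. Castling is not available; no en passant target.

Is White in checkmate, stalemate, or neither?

White to move; white king on d3.
In check: no.
Legal moves for White include: Nh7, Nd7, Ng6, Ne6, Qb8, Qf7, Qc7+, Qf6+, Qd6+, Qxg5, Qf5, Qe5, Qe4+, Qd4, Qc4+, Qb4, Qa4+, Qg3, ... (list truncated; more exist).
White has legal moves and is not in check → neither.

neither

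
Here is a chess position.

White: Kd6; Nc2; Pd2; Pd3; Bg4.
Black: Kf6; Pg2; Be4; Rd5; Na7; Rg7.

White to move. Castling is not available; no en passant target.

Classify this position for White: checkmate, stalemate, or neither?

White to move; white king on d6.
In check: yes, from the black rook on d5.
King squares — c5: attacked by Rd5; d5: attacked by Be4; e5: attacked by Rd5; c6: attacked by Na7; e6: attacked by Kf6; c7: attacked by Rg7; d7: attacked by Rd5; e7: attacked by Kf6.
Legal moves for White: none.
In check with no legal moves → checkmate.

checkmate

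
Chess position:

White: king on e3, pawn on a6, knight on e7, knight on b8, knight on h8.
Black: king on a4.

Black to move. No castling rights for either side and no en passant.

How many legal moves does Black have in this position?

Black to move; king on a4.
In check: no.
Legal moves: Kb5, Ka5, Kb4, Kb3, Ka3.
Count: 5.

5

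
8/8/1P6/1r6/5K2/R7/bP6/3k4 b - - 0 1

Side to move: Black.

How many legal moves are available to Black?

Black to move; king on d1.
In check: no.
Legal moves: Rxb6, Rh5, Rg5, Rf5+, Re5, Rd5, Rc5, Ra5, Rb4+, Rb3, Rxb2, Bg8, Bf7, Be6, Bd5, Bc4, Bb3, Bb1, Ke2, Kd2, Kc2, Ke1, Kc1.
Count: 23.

23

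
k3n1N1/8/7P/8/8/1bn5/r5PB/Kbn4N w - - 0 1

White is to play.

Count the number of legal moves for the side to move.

White to move; king on a1.
In check: yes, from the black rook on a2.
Legal moves: none.
Count: 0.

0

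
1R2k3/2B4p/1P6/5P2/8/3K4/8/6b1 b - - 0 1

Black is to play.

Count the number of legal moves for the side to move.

3

Black to move; king on e8.
In check: yes, from the white rook on b8.
Legal moves: Kf7, Ke7, Kd7.
Count: 3.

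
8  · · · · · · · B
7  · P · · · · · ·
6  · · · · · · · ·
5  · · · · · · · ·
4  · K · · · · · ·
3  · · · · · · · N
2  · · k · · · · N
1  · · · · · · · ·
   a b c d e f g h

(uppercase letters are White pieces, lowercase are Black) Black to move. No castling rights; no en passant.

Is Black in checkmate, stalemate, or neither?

Black to move; black king on c2.
In check: no.
Legal moves for Black: Kd3, Kd2, Kd1, Kc1, Kb1.
Black has 5 legal moves and is not in check → neither.

neither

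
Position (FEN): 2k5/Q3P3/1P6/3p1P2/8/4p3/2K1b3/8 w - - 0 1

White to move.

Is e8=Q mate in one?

After e8=Q: black king on c8; in check: yes, from the white queen on e8.
King squares — b7: attacked by Qa7; c7: attacked by Pb6; d7: attacked by Qa7; b8: attacked by Qa7; d8: attacked by Qe8.
Black has no legal moves → checkmate.

yes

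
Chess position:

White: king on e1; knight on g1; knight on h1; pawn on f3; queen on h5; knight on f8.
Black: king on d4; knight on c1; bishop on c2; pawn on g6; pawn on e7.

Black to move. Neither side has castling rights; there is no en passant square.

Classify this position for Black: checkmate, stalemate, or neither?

Black to move; black king on d4.
In check: no.
Legal moves for Black include: Kc4, Ke3, Kd3, Kc3, Bf5, Be4, Ba4, Bd3, Bb3, Bd1, Bb1, Nd3+, Nb3, Ne2, Na2, gxh5, e6, g5, ... (list truncated; more exist).
Black has legal moves and is not in check → neither.

neither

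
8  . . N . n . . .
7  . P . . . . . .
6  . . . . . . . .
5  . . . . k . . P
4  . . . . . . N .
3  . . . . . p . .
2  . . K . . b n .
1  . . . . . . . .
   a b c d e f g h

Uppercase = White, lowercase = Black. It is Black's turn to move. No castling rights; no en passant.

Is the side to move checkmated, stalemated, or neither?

neither

Black to move; black king on e5.
In check: yes, from the white knight on g4.
Legal moves for Black: Ke6, Kf5, Kd5, Kf4, Ke4, Kd4.
Black is in check but has 6 legal moves → neither.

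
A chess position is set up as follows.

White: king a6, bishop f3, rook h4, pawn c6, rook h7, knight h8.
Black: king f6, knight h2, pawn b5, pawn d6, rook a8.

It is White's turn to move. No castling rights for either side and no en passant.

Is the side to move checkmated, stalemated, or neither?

White to move; white king on a6.
In check: yes, from the black rook on a8.
King squares — a5: attacked by Ra8; b5: available; b6: available; a7: attacked by Ra8; b7: available.
Legal moves for White: Kb7, Kb6, Kxb5, Ra7.
White is in check but has 4 legal moves → neither.

neither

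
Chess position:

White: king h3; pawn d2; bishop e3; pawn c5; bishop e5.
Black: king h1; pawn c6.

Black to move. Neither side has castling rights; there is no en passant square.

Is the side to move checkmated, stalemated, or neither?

stalemate

Black to move; black king on h1.
In check: no.
King squares — g1: attacked by Be3; g2: attacked by Kh3; h2: attacked by Kh3.
Legal moves for Black: none.
Not in check and no legal moves → stalemate.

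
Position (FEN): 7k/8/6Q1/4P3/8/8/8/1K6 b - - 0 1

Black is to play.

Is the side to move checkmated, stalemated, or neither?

stalemate

Black to move; black king on h8.
In check: no.
King squares — g7: attacked by Qg6; h7: attacked by Qg6; g8: attacked by Qg6.
Legal moves for Black: none.
Not in check and no legal moves → stalemate.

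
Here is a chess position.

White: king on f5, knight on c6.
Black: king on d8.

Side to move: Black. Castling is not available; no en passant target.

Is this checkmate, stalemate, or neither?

neither

Black to move; black king on d8.
In check: yes, from the white knight on c6.
King squares — c7: available; d7: available; e7: attacked by Nc6; c8: available; e8: available.
Legal moves for Black: Ke8, Kc8, Kd7, Kc7.
Black is in check but has 4 legal moves → neither.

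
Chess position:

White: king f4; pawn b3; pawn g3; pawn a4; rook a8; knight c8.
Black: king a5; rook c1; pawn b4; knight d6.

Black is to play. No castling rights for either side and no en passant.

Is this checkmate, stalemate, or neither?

Black to move; black king on a5.
In check: yes, from the white rook on a8.
King squares — a4: attacked by Pb3; b4: own pawn; b5: attacked by Pa4; a6: attacked by Ra8; b6: attacked by Nc8.
Legal moves for Black: none.
In check with no legal moves → checkmate.

checkmate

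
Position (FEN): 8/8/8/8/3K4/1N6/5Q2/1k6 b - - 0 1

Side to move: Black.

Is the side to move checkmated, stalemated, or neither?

Black to move; black king on b1.
In check: no.
King squares — a1: attacked by Nb3; c1: attacked by Nb3; a2: attacked by Qf2; b2: attacked by Qf2; c2: attacked by Qf2.
Legal moves for Black: none.
Not in check and no legal moves → stalemate.

stalemate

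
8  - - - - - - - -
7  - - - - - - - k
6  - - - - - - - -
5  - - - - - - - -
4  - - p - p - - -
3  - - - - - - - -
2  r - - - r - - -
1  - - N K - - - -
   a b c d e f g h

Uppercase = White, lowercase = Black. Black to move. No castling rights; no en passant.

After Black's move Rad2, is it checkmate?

yes

After Rad2: white king on d1; in check: yes, from the black rook on d2.
King squares — c1: own knight; e1: attacked by Re2; c2: attacked by Rd2; d2: attacked by Re2; e2: attacked by Rd2.
White has no legal moves → checkmate.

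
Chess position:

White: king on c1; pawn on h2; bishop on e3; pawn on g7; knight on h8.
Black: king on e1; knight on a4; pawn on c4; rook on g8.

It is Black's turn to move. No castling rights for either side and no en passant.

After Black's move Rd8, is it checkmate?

no

After Rd8: white king on c1; in check: no.
White is not in check, so this cannot be checkmate.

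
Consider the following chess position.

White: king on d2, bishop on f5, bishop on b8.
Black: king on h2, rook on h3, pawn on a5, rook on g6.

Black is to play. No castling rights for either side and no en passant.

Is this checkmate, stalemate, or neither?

Black to move; black king on h2.
In check: yes, from the white bishop on b8.
Legal moves for Black: Kg2, Kh1, Kg1, Rd6+, Rgg3, Rhg3.
Black is in check but has 6 legal moves → neither.

neither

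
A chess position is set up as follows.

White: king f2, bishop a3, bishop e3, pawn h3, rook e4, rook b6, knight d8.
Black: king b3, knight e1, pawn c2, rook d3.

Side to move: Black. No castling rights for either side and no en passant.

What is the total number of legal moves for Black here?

3

Black to move; king on b3.
In check: yes, from the white rook on b6.
Legal moves: Kc3, Kxa3, Ka2.
Count: 3.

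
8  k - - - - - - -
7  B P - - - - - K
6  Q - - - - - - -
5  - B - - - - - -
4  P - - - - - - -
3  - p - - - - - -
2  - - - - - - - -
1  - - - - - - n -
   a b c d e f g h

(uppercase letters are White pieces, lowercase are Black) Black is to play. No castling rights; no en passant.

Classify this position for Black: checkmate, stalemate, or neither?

Black to move; black king on a8.
In check: yes, from the white pawn on b7.
King squares — a7: attacked by Qa6; b7: attacked by Qa6; b8: attacked by Ba7.
Legal moves for Black: none.
In check with no legal moves → checkmate.

checkmate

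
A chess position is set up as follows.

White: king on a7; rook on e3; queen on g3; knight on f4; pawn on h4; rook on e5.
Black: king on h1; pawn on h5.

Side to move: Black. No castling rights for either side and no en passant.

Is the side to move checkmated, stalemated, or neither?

stalemate

Black to move; black king on h1.
In check: no.
King squares — g1: attacked by Qg3; g2: attacked by Qg3; h2: attacked by Qg3.
Legal moves for Black: none.
Not in check and no legal moves → stalemate.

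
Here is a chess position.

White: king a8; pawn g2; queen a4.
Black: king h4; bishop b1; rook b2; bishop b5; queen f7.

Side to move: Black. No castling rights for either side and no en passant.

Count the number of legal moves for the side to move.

9

Black to move; king on h4.
In check: yes, from the white queen on a4.
Legal moves: Kh5, Kg5, Kg3, Qf4, Qc4, Bc4, Bxa4, Rb4, Be4+.
Count: 9.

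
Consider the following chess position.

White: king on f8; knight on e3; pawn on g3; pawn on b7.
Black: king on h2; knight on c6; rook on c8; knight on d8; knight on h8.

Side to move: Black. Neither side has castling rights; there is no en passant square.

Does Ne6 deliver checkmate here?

yes

After Ne6: white king on f8; in check: yes, from the black knight on e6 and the black rook on c8.
King squares — e7: attacked by Nc6; f7: attacked by Nh8; g7: attacked by Ne6; e8: attacked by Rc8; g8: attacked by Rc8.
White has no legal moves → checkmate.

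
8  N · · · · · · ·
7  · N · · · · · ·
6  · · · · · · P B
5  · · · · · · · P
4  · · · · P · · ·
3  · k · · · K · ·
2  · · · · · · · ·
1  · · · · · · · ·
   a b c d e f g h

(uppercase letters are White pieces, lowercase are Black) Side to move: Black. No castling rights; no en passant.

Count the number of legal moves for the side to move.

Black to move; king on b3.
In check: no.
Legal moves: Kc4, Kb4, Ka4, Kc3, Ka3, Kc2, Kb2, Ka2.
Count: 8.

8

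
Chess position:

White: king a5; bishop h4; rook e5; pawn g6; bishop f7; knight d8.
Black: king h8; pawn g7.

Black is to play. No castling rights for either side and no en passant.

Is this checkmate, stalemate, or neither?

Black to move; black king on h8.
In check: no.
King squares — g7: own pawn; h7: attacked by Pg6; g8: attacked by Bf7.
Legal moves for Black: none.
Not in check and no legal moves → stalemate.

stalemate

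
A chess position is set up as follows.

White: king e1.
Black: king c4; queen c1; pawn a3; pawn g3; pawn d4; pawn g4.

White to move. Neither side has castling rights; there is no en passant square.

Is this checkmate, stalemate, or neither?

neither

White to move; white king on e1.
In check: yes, from the black queen on c1.
King squares — d1: attacked by Qc1; f1: attacked by Qc1; d2: attacked by Qc1; e2: available; f2: attacked by Pg3.
Legal moves for White: Ke2.
White is in check but has 1 legal move → neither.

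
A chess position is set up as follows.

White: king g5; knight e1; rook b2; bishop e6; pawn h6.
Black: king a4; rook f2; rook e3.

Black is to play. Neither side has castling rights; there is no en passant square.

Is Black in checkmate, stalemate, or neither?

neither

Black to move; black king on a4.
In check: no.
Legal moves for Black include: Ka5, Ka3, Rxe6, Re5+, Re4, Rh3, Rg3+, Ref3, Rd3, Rc3, Rb3, Ra3, Ree2, Rxe1, Rf8, Rf7, Rf6, Rf5+, ... (list truncated; more exist).
Black has legal moves and is not in check → neither.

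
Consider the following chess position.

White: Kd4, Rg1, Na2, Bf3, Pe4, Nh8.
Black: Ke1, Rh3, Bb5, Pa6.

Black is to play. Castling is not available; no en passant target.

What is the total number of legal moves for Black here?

3

Black to move; king on e1.
In check: yes, from the white rook on g1.
Legal moves: Kf2, Kd2, Bf1.
Count: 3.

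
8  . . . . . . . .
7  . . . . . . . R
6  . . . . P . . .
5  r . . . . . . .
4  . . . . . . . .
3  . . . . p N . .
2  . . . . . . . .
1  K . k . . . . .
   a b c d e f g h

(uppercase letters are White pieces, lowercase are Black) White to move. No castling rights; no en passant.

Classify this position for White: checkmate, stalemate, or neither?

checkmate

White to move; white king on a1.
In check: yes, from the black rook on a5.
King squares — b1: attacked by Kc1; a2: attacked by Ra5; b2: attacked by Kc1.
Legal moves for White: none.
In check with no legal moves → checkmate.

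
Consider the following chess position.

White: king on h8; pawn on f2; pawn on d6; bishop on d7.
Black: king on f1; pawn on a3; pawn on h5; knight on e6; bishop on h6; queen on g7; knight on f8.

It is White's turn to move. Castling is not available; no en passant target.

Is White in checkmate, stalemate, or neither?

checkmate

White to move; white king on h8.
In check: yes, from the black queen on g7.
King squares — g7: attacked by Ne6; h7: attacked by Qg7; g8: attacked by Qg7.
Legal moves for White: none.
In check with no legal moves → checkmate.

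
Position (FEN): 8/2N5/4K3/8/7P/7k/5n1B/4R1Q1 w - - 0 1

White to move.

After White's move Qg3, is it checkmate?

After Qg3: black king on h3; in check: yes, from the white queen on g3.
King squares — g2: attacked by Qg3; h2: attacked by Qg3; g3: attacked by Bh2; g4: attacked by Qg3; h4: attacked by Qg3.
Black has no legal moves → checkmate.

yes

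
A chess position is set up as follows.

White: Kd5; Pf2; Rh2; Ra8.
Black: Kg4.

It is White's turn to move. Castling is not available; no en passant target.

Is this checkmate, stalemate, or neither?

neither

White to move; white king on d5.
In check: no.
Legal moves for White include: Rah8, Rg8+, Rf8, Re8, Rd8, Rc8, Rb8, Ra7, Ra6, Ra5, Ra4+, Ra3, Ra2, Ra1, Ke6, Kd6, Kc6, Ke5, ... (list truncated; more exist).
White has legal moves and is not in check → neither.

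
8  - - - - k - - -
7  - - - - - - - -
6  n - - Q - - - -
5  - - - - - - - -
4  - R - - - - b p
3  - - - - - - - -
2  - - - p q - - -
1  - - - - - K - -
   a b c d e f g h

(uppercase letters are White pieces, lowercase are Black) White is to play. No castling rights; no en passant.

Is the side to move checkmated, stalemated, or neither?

neither

White to move; white king on f1.
In check: yes, from the black queen on e2.
King squares — e1: attacked by Pd2; g1: available; e2: attacked by Bg4; f2: attacked by Qe2; g2: attacked by Qe2.
Legal moves for White: Kg1.
White is in check but has 1 legal move → neither.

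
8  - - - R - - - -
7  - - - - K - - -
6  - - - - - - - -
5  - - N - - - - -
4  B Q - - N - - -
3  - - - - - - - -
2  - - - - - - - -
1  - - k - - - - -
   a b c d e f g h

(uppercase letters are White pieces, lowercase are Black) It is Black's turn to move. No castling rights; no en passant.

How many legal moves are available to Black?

0

Black to move; king on c1.
In check: no.
Legal moves: none.
Count: 0.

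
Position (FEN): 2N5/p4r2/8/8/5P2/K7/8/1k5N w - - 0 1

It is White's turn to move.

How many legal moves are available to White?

White to move; king on a3.
In check: no.
Legal moves: Ne7, Nxa7, Nd6, Nb6, Kb4, Ka4, Kb3, Ng3, Nf2, f5.
Count: 10.

10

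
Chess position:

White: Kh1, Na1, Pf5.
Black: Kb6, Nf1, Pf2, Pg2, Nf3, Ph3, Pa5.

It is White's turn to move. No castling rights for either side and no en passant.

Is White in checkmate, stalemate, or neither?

White to move; white king on h1.
In check: yes, from the black pawn on g2.
King squares — g1: attacked by Pf2; g2: attacked by Ph3; h2: attacked by Nf1.
Legal moves for White: none.
In check with no legal moves → checkmate.

checkmate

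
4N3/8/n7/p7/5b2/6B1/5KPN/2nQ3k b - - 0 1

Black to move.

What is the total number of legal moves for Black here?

Black to move; king on h1.
In check: yes, from the white queen on d1.
Legal moves: none.
Count: 0.

0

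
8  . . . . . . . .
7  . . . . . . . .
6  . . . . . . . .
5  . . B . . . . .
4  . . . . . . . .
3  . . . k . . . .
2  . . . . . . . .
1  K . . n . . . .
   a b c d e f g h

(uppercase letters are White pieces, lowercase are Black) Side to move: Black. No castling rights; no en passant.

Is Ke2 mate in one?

After Ke2: white king on a1; in check: no.
White is not in check, so this cannot be checkmate.

no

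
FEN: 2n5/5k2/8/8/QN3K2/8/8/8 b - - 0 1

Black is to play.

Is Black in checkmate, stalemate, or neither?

neither

Black to move; black king on f7.
In check: no.
Legal moves for Black: Ne7, Na7, Nd6, Nb6, Kg8, Kf8, Kg7, Ke7, Kg6, Kf6, Ke6.
Black has 11 legal moves and is not in check → neither.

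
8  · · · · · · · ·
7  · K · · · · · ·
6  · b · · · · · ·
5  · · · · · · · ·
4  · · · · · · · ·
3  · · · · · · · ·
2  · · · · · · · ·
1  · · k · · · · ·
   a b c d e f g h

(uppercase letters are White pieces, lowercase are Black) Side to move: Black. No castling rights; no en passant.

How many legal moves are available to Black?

14

Black to move; king on c1.
In check: no.
Legal moves: Bd8, Bc7, Ba7, Bc5, Ba5, Bd4, Be3, Bf2, Bg1, Kd2, Kc2, Kb2, Kd1, Kb1.
Count: 14.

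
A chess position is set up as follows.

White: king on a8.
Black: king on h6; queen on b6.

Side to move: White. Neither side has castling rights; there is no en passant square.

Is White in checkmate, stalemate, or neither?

White to move; white king on a8.
In check: no.
King squares — a7: attacked by Qb6; b7: attacked by Qb6; b8: attacked by Qb6.
Legal moves for White: none.
Not in check and no legal moves → stalemate.

stalemate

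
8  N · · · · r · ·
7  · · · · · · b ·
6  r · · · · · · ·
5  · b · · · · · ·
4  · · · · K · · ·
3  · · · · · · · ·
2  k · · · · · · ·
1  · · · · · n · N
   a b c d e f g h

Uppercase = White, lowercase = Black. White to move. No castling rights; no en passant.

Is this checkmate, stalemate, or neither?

neither

White to move; white king on e4.
In check: no.
Legal moves for White: Nc7, Nb6, Kd5, Ng3, Nf2.
White has 5 legal moves and is not in check → neither.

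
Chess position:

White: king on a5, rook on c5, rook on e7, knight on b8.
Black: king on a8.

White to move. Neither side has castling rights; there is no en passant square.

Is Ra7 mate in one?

no

After Ra7: black king on a8; in check: yes, from the white rook on a7.
Black has 2 legal replies: Kxb8, Kxa7.
In check but a legal move exists → not checkmate.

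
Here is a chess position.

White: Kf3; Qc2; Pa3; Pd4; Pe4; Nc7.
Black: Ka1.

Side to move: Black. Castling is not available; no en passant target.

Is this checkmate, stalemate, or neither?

stalemate

Black to move; black king on a1.
In check: no.
King squares — b1: attacked by Qc2; a2: attacked by Qc2; b2: attacked by Qc2.
Legal moves for Black: none.
Not in check and no legal moves → stalemate.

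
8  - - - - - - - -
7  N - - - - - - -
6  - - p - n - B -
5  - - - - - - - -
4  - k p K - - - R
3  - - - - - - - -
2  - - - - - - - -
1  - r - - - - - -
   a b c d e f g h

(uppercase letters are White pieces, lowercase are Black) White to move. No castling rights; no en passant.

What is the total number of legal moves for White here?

White to move; king on d4.
In check: yes, from the black knight on e6.
Legal moves: Ke5, Ke4, Ke3.
Count: 3.

3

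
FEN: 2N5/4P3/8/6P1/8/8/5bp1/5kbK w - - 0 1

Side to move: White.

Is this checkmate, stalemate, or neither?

checkmate

White to move; white king on h1.
In check: yes, from the black pawn on g2.
King squares — g1: attacked by Kf1; g2: attacked by Kf1; h2: attacked by Bg1.
Legal moves for White: none.
In check with no legal moves → checkmate.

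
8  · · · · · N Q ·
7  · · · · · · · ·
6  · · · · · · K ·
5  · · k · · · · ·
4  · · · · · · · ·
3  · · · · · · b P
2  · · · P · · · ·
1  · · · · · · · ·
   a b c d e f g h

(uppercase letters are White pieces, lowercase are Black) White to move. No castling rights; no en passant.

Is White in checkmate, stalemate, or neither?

White to move; white king on g6.
In check: no.
Legal moves for White include: Qh8, Qh7, Qg7, Qf7, Qe6, Qd5+, Qc4+, Qb3, Qa2, Nh7, Nd7+, Ne6+, Kh7, Kg7, Kf7, Kh6, Kf6, Kh5, ... (list truncated; more exist).
White has legal moves and is not in check → neither.

neither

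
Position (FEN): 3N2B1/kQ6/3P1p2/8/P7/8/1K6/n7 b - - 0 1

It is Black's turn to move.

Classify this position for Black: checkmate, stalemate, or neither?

Black to move; black king on a7.
In check: yes, from the white queen on b7.
King squares — a6: attacked by Qb7; b6: attacked by Qb7; b7: attacked by Nd8; a8: attacked by Qb7; b8: attacked by Qb7.
Legal moves for Black: none.
In check with no legal moves → checkmate.

checkmate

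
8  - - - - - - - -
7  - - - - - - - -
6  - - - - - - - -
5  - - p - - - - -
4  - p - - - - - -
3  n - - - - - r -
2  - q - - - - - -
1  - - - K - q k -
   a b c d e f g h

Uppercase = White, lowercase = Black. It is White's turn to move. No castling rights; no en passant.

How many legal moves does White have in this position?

0

White to move; king on d1.
In check: yes, from the black queen on f1.
Legal moves: none.
Count: 0.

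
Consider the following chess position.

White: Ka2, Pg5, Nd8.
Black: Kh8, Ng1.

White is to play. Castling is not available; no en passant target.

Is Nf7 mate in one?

no

After Nf7: black king on h8; in check: yes, from the white knight on f7.
Black has 3 legal replies: Kg8, Kh7, Kg7.
In check but a legal move exists → not checkmate.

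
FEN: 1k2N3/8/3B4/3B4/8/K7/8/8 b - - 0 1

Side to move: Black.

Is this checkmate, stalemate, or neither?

neither

Black to move; black king on b8.
In check: yes, from the white bishop on d6.
King squares — a7: available; b7: attacked by Bd5; c7: attacked by Bd6; a8: attacked by Bd5; c8: available.
Legal moves for Black: Kc8, Ka7.
Black is in check but has 2 legal moves → neither.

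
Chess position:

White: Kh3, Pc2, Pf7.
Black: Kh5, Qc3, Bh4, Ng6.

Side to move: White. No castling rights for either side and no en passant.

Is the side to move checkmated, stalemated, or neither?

White to move; white king on h3.
In check: yes, from the black queen on c3.
Legal moves for White: Kh2, Kg2.
White is in check but has 2 legal moves → neither.

neither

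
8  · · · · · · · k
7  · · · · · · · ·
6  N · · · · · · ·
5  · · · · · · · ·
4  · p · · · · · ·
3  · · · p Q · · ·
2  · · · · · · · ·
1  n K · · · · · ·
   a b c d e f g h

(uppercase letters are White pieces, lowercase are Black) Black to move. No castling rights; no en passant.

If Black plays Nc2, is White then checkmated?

After Nc2: white king on b1; in check: no.
White is not in check, so this cannot be checkmate.

no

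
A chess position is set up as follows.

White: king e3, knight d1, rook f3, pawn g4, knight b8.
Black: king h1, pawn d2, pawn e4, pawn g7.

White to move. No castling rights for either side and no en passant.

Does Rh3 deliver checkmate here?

no

After Rh3: black king on h1; in check: yes, from the white rook on h3.
Black has 2 legal replies: Kg2, Kg1.
In check but a legal move exists → not checkmate.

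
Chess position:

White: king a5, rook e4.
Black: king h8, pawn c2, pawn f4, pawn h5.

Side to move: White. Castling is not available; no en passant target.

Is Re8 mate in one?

After Re8: black king on h8; in check: yes, from the white rook on e8.
Black has 2 legal replies: Kh7, Kg7.
In check but a legal move exists → not checkmate.

no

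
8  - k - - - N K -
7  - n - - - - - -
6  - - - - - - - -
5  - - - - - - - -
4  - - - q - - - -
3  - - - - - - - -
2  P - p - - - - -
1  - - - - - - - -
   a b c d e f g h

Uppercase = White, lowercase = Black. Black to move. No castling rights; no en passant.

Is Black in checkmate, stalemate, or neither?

neither

Black to move; black king on b8.
In check: no.
Legal moves for Black include: Kc8, Ka8, Kc7, Ka7, Nd8, Nd6, Nc5, Na5, Qh8+, Qd8, Qg7+, Qd7, Qa7, Qf6, Qd6, Qb6, Qe5, Qd5+, ... (list truncated; more exist).
Black has legal moves and is not in check → neither.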